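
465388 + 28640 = 494028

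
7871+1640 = 9511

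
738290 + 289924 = 1028214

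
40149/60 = 669 + 3/20=669.15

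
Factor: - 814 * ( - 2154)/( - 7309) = -1753356/7309 = -  2^2*3^1*11^1*37^1 *359^1 * 7309^(-1)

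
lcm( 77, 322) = 3542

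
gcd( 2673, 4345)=11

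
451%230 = 221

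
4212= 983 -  - 3229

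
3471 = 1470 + 2001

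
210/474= 35/79 = 0.44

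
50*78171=3908550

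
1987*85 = 168895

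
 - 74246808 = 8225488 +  - 82472296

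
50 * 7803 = 390150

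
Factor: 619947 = 3^3*22961^1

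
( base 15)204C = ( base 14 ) 26b4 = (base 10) 6822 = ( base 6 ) 51330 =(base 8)15246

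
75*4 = 300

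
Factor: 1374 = 2^1*3^1 * 229^1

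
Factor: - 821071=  - 577^1*1423^1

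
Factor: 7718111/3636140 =2^( - 2) * 5^( - 1)*281^( - 1)  *  647^( - 1)* 7718111^1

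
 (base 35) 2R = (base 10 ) 97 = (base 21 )4D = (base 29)3A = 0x61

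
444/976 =111/244=0.45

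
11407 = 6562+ 4845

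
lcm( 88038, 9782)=88038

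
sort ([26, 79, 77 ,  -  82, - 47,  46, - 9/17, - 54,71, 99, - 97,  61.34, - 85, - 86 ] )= [-97, - 86, - 85,-82, - 54, - 47, - 9/17  ,  26,46,  61.34, 71, 77 , 79,99 ] 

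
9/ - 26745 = -1+8912/8915 = - 0.00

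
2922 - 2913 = 9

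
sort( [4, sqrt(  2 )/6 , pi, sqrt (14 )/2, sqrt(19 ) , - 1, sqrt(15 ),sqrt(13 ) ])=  [ - 1, sqrt( 2)/6,sqrt(14 )/2, pi, sqrt( 13 ), sqrt(15), 4,sqrt( 19 ) ] 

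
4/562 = 2/281 =0.01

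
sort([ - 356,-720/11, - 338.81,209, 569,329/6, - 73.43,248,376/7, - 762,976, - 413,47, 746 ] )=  [ - 762, - 413,- 356,-338.81, - 73.43,  -  720/11,47, 376/7,  329/6, 209 , 248, 569,746, 976]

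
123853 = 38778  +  85075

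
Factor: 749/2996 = 1/4  =  2^(  -  2)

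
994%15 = 4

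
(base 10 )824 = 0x338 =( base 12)588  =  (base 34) o8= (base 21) 1i5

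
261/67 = 261/67= 3.90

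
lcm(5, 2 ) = 10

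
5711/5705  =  1 + 6/5705=1.00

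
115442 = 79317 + 36125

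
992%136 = 40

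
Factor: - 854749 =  - 7^1*23^1*5309^1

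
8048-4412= 3636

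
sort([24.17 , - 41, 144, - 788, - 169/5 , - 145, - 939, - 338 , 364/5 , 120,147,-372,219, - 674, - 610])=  [ - 939, -788,  -  674,  -  610, - 372, - 338,  -  145,- 41, - 169/5, 24.17, 364/5, 120,144, 147, 219 ]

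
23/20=23/20 = 1.15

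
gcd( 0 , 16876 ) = 16876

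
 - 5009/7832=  - 1+2823/7832= -0.64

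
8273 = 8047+226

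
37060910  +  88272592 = 125333502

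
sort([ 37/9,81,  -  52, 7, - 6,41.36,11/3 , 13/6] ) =[  -  52, - 6,13/6,11/3, 37/9,7, 41.36, 81]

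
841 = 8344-7503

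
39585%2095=1875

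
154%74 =6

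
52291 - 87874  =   - 35583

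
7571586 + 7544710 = 15116296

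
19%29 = 19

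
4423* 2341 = 10354243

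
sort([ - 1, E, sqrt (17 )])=[ - 1,E,sqrt( 17)] 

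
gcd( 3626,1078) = 98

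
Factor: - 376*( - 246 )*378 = 34963488 = 2^5*3^4*7^1*41^1*47^1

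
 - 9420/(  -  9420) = 1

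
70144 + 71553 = 141697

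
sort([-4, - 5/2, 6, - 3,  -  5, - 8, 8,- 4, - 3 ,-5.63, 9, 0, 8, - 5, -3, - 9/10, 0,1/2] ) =[ - 8, - 5.63 , - 5,-5 , - 4,  -  4, -3,-3 , - 3 ,-5/2,-9/10, 0,0,  1/2, 6, 8, 8,9]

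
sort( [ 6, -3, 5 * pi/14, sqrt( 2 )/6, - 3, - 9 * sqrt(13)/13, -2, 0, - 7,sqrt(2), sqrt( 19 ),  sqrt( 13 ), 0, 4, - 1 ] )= [ - 7 ,-3, - 3,-9 * sqrt( 13)/13, - 2,-1,  0,  0,sqrt (2) /6, 5 * pi/14 , sqrt(2), sqrt(13), 4, sqrt( 19),6 ]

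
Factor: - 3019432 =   -  2^3*13^1*29033^1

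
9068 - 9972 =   -  904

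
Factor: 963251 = 61^1* 15791^1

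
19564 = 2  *9782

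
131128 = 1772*74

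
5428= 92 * 59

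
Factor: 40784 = 2^4*2549^1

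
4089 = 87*47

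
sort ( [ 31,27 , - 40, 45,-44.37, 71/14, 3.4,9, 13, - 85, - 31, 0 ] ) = [ - 85, - 44.37, - 40,-31, 0,3.4,71/14,9 , 13, 27 , 31,45 ]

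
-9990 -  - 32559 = 22569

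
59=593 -534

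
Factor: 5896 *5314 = 2^4*11^1 * 67^1*2657^1 = 31331344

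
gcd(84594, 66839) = 1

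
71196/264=269 + 15/22 = 269.68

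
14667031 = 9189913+5477118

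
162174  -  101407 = 60767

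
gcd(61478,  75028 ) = 2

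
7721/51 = 7721/51 = 151.39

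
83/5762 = 83/5762=0.01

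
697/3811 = 697/3811= 0.18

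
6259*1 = 6259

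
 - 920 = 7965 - 8885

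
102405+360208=462613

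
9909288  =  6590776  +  3318512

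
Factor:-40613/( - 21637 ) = 7^( - 1)*11^( - 1)*17^1*281^( - 1)*2389^1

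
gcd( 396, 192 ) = 12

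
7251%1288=811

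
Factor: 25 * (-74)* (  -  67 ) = 123950=   2^1 * 5^2 * 37^1*67^1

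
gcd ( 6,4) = 2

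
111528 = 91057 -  - 20471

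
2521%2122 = 399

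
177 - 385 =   -  208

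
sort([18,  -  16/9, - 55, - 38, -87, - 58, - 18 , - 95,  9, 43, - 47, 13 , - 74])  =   [  -  95, - 87, - 74, - 58 , - 55, - 47 , - 38,  -  18 , - 16/9 , 9,  13 , 18, 43]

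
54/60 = 9/10 = 0.90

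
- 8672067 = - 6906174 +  - 1765893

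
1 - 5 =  - 4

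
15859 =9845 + 6014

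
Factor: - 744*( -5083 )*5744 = 2^7*3^1*13^1*17^1*23^1*31^1*359^1 = 21722383488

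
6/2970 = 1/495  =  0.00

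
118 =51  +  67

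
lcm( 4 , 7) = 28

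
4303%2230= 2073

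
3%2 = 1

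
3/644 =3/644 = 0.00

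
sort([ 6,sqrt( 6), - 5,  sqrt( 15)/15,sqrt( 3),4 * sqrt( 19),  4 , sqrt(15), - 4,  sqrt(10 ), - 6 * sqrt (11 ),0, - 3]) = [ - 6*sqrt( 11), - 5, - 4, - 3, 0, sqrt( 15) /15,sqrt(3 ), sqrt ( 6),sqrt( 10), sqrt(15),4, 6,  4*sqrt( 19) ] 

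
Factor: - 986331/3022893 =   -  3^( -2)*111959^( - 1)*328777^1 = - 328777/1007631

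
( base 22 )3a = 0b1001100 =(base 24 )34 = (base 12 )64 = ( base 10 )76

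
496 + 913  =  1409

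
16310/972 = 8155/486 =16.78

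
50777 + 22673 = 73450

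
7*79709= 557963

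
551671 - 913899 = -362228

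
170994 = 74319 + 96675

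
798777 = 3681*217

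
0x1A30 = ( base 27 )958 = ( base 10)6704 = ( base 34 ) 5r6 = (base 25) AI4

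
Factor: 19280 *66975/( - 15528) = - 53803250/647 =- 2^1*5^3*19^1*47^1*241^1*647^( - 1 )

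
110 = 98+12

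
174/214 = 87/107  =  0.81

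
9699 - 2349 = 7350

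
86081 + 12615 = 98696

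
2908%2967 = 2908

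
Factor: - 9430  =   - 2^1 *5^1*23^1* 41^1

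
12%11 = 1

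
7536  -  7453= 83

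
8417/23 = 365 + 22/23  =  365.96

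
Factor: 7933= 7933^1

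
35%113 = 35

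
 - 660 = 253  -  913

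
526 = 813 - 287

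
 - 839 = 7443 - 8282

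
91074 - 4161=86913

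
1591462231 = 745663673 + 845798558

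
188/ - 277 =  -  1 + 89/277 = - 0.68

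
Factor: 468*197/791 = 2^2 * 3^2 * 7^( - 1 ) * 13^1 *113^( -1) * 197^1=92196/791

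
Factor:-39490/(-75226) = 5^1 * 11^1*29^ ( -1)*359^1*1297^( - 1) =19745/37613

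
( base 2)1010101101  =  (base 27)pa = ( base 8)1255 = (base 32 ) ld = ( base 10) 685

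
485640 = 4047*120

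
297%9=0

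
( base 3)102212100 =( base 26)ckh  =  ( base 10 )8649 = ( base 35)724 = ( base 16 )21c9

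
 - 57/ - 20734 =57/20734 = 0.00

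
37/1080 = 37/1080 = 0.03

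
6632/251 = 6632/251 = 26.42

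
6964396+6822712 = 13787108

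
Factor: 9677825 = 5^2 * 23^1*16831^1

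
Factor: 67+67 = 134  =  2^1*67^1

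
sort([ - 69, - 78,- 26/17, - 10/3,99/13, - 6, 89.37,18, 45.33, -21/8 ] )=[ - 78, - 69, -6, - 10/3, - 21/8, - 26/17,99/13, 18,45.33,  89.37 ]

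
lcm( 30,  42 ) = 210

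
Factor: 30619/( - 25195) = - 5^( - 1)*  67^1*457^1*5039^ ( - 1)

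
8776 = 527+8249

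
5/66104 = 5/66104 = 0.00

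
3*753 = 2259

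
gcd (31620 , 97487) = 1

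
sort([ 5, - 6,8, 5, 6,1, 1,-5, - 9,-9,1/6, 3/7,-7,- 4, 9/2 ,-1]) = [-9,  -  9,-7, -6, - 5, - 4,  -  1, 1/6,3/7,  1, 1, 9/2, 5, 5, 6, 8]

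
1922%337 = 237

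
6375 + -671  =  5704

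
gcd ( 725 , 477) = 1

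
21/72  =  7/24 = 0.29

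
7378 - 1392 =5986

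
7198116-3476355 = 3721761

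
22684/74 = 11342/37 = 306.54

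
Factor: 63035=5^1*7^1 * 1801^1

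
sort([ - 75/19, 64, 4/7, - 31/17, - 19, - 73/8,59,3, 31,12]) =[  -  19, - 73/8, - 75/19, - 31/17, 4/7 , 3, 12, 31, 59, 64]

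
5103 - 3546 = 1557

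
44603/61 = 731  +  12/61 = 731.20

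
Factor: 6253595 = 5^1*401^1*3119^1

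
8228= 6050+2178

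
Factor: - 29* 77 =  - 7^1*11^1*29^1 = - 2233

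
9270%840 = 30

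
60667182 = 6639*9138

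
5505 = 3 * 1835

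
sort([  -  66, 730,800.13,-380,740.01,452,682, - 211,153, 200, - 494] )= [ - 494, - 380, - 211,-66, 153, 200,452, 682, 730, 740.01,800.13] 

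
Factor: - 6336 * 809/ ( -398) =2^5*3^2*11^1*199^( - 1)*809^1 = 2562912/199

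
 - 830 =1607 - 2437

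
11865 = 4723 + 7142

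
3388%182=112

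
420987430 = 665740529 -244753099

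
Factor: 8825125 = 5^3*17^1*4153^1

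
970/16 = 485/8 =60.62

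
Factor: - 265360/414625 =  - 2^4*5^ ( - 2) = - 16/25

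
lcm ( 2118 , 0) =0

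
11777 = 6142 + 5635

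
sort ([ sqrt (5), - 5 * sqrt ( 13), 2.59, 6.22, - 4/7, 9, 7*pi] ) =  [ - 5*sqrt( 13), - 4/7,sqrt( 5 ), 2.59, 6.22,9,7*pi]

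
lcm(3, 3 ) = 3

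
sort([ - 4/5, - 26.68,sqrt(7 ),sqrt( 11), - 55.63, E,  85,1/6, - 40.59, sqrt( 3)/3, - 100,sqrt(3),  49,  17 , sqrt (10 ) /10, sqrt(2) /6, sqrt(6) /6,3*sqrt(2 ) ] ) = [ - 100, - 55.63, - 40.59, -26.68, - 4/5, 1/6,sqrt(2)/6, sqrt( 10)/10, sqrt(6)/6,sqrt(3 ) /3,sqrt(3),sqrt(7 ),E, sqrt( 11 ),3*sqrt( 2),17,49, 85 ]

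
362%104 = 50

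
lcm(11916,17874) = 35748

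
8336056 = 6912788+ 1423268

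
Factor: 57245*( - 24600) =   -  1408227000 = - 2^3*3^1*5^3*41^1* 107^2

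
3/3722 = 3/3722 = 0.00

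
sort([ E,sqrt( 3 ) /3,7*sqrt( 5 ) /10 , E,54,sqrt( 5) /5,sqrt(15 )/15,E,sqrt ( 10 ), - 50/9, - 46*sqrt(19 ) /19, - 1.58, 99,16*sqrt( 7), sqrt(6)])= [ - 46*sqrt(19 ) /19, - 50/9, - 1.58,sqrt(15)/15,sqrt(5) /5,sqrt( 3 )/3,7*sqrt(5) /10,sqrt ( 6), E,E,E, sqrt ( 10), 16*sqrt(7 ),54,99]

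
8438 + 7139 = 15577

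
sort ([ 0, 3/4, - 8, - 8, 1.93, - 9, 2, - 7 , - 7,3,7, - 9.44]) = [ - 9.44,  -  9, - 8, - 8, - 7, - 7, 0, 3/4,1.93, 2, 3,7]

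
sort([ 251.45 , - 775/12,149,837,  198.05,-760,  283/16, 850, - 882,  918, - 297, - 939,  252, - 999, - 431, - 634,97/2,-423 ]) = [-999, - 939 , - 882, - 760, - 634, - 431, - 423, - 297, - 775/12, 283/16,97/2,  149,198.05,251.45, 252, 837,850, 918] 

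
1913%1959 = 1913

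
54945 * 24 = 1318680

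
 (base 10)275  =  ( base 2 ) 100010011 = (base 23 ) BM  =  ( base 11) 230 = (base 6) 1135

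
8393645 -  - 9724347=18117992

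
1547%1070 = 477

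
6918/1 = 6918=6918.00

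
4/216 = 1/54 = 0.02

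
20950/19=1102 + 12/19 = 1102.63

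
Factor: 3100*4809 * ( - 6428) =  - 95827981200 = - 2^4 * 3^1 * 5^2 * 7^1 * 31^1* 229^1*1607^1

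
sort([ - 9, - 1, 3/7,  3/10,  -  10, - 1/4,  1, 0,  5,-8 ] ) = [ - 10, - 9,-8, - 1, - 1/4,0, 3/10 , 3/7, 1,5]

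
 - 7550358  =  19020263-26570621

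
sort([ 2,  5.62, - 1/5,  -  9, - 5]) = [ - 9, - 5, - 1/5,2,5.62]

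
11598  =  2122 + 9476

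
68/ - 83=-68/83 = - 0.82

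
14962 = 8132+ 6830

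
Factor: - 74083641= - 3^1*19^1* 241^1*5393^1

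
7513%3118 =1277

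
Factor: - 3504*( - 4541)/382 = 7955832/191 = 2^3*3^1  *  19^1*73^1*191^( - 1)*239^1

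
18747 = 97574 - 78827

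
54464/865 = 62 + 834/865 = 62.96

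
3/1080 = 1/360 = 0.00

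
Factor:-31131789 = -3^1*13^1*798251^1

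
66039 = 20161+45878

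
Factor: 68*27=2^2* 3^3*17^1 = 1836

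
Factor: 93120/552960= 97/576 = 2^(-6)*3^( - 2)*97^1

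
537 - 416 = 121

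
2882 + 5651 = 8533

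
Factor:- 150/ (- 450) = 3^( - 1) = 1/3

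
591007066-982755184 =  - 391748118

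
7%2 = 1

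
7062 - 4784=2278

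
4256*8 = 34048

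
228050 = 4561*50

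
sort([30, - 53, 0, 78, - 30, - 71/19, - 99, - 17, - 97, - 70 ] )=[ - 99, - 97, - 70,  -  53, - 30, - 17 , - 71/19, 0, 30, 78]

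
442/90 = 4  +  41/45 = 4.91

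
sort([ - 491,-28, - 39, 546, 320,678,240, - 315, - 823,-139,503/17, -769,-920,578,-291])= [  -  920 ,-823, - 769, - 491,-315,-291,-139, - 39 , - 28  ,  503/17,240,320,546,578,678 ] 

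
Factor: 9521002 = 2^1 * 61^1 * 78041^1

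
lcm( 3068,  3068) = 3068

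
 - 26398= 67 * ( -394)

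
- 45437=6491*( - 7 ) 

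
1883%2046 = 1883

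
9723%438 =87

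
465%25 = 15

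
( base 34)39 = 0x6f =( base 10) 111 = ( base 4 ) 1233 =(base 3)11010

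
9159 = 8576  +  583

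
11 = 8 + 3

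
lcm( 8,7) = 56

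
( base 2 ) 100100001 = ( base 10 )289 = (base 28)A9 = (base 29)9S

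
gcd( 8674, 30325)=1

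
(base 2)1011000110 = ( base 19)1i7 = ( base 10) 710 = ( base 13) 428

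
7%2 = 1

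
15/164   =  15/164 = 0.09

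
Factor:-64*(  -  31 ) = 2^6*31^1 = 1984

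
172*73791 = 12692052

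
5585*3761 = 21005185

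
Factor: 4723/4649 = 4649^ ( - 1) * 4723^1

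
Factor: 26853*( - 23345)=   -  3^1*5^1*7^1*23^1*29^1*8951^1 = - 626883285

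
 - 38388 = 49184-87572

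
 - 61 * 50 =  -3050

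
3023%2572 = 451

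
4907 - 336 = 4571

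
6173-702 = 5471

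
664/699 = 664/699 = 0.95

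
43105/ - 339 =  - 128 + 287/339  =  -127.15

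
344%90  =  74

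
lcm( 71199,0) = 0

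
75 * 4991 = 374325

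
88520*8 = 708160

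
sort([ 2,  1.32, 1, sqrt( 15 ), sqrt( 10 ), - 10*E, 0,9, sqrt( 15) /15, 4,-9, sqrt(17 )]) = [ - 10*E, - 9,  0, sqrt ( 15 ) /15, 1,1.32,2, sqrt( 10 ), sqrt( 15 ),4, sqrt( 17 ) , 9 ]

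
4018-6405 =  - 2387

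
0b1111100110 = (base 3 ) 1100222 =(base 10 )998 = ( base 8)1746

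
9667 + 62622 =72289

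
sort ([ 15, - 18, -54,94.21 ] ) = [ - 54, - 18, 15, 94.21]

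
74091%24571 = 378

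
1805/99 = 18 + 23/99 = 18.23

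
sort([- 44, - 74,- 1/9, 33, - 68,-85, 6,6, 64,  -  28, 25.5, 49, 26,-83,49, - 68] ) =[-85,-83, - 74, - 68,-68, - 44,  -  28,- 1/9, 6, 6, 25.5,26, 33, 49,49, 64 ] 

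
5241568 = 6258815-1017247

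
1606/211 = 7 + 129/211 = 7.61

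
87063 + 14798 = 101861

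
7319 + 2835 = 10154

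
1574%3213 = 1574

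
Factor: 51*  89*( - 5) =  - 22695 = -  3^1*5^1 * 17^1*89^1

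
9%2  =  1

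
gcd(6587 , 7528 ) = 941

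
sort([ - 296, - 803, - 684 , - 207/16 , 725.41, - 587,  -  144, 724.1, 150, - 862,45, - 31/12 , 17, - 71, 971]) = [- 862, - 803,-684, - 587, - 296, - 144, - 71, - 207/16,-31/12, 17, 45, 150 , 724.1,  725.41 , 971]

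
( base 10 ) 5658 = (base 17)129E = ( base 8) 13032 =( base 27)7kf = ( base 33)56F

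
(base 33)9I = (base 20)FF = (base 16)13B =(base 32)9r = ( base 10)315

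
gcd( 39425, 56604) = 1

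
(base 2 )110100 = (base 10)52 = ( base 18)2g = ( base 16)34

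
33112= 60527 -27415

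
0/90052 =0 = 0.00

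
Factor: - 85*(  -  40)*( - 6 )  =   -20400 = -2^4 *3^1*5^2*17^1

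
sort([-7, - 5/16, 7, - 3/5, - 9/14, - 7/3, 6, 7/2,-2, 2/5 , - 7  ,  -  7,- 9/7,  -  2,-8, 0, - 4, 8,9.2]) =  [ -8, - 7 , - 7, - 7,-4 , - 7/3, - 2, - 2,-9/7, - 9/14 , - 3/5, - 5/16, 0, 2/5, 7/2,6,7, 8,9.2]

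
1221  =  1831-610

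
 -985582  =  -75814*13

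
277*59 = 16343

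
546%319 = 227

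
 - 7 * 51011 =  - 357077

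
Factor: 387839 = 387839^1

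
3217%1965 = 1252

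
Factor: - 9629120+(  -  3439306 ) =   -  2^1*3^1*  7^1*311153^1 = - 13068426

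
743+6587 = 7330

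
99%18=9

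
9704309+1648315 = 11352624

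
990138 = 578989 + 411149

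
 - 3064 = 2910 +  - 5974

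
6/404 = 3/202 = 0.01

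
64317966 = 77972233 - 13654267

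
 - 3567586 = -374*9539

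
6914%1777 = 1583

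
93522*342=31984524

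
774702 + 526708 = 1301410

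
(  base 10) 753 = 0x2F1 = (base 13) 45C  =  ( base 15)353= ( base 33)mr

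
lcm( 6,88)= 264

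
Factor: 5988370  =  2^1*5^1*61^1*9817^1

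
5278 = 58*91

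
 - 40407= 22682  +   - 63089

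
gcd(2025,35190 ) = 45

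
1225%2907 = 1225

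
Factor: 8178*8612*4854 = 2^4*3^2*29^1*47^1*809^1*2153^1 = 341862055344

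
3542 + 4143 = 7685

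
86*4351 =374186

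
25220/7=25220/7 =3602.86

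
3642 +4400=8042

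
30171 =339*89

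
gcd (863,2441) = 1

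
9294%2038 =1142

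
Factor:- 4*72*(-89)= 25632 = 2^5*3^2*89^1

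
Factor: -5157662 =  - 2^1*59^1 * 109^1*401^1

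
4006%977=98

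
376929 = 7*53847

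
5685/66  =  86+3/22=   86.14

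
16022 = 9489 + 6533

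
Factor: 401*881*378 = 133540218 = 2^1 * 3^3*  7^1*401^1*881^1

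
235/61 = 235/61 = 3.85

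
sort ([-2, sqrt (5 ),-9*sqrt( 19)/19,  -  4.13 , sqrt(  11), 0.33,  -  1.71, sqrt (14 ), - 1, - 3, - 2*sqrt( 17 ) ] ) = [ - 2*sqrt(17), - 4.13,-3,-9*sqrt( 19)/19,- 2, - 1.71,- 1,0.33, sqrt ( 5),sqrt(11) , sqrt (14)] 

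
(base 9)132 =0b1101110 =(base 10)110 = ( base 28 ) 3q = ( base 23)4i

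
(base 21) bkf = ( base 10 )5286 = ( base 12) 3086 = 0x14A6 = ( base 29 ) 688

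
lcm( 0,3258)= 0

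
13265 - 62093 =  - 48828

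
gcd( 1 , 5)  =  1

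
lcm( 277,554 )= 554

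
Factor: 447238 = 2^1*11^1*29^1*701^1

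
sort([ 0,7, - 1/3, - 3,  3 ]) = [-3, - 1/3,0  ,  3,7 ]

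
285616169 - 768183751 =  - 482567582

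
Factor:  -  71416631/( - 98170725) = 3^( - 1 )*5^(-2)*11^1*13^1*157^1*3181^1 * 1308943^( - 1)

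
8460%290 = 50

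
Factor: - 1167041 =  - 211^1 *5531^1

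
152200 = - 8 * (-19025 ) 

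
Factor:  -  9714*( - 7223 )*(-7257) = -509181759054   =  - 2^1*3^2*31^1*41^1*59^1*233^1*1619^1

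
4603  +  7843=12446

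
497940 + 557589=1055529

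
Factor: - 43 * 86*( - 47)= 2^1*43^2*47^1 = 173806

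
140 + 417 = 557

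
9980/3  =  3326 + 2/3 = 3326.67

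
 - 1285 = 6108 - 7393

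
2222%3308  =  2222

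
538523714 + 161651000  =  700174714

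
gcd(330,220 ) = 110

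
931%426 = 79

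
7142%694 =202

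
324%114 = 96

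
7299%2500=2299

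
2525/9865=505/1973 = 0.26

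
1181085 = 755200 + 425885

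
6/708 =1/118= 0.01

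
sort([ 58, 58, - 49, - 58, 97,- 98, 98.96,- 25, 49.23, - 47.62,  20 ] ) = [- 98,  -  58, - 49, - 47.62, - 25,20,49.23,58, 58, 97, 98.96]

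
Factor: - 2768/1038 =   -  8/3 = -2^3* 3^( - 1 )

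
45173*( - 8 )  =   -361384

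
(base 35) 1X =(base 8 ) 104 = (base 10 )68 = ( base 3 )2112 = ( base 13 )53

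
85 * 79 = 6715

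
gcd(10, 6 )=2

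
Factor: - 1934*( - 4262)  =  8242708 = 2^2*967^1*2131^1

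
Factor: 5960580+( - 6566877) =-3^1*202099^1  =  - 606297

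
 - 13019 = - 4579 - 8440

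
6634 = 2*3317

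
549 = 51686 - 51137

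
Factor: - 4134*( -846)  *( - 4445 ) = -2^2*3^3*5^1*7^1 *13^1*47^1*53^1*127^1 = - 15545782980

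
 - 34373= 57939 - 92312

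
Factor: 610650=2^1*3^2*5^2*23^1*59^1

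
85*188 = 15980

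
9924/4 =2481 = 2481.00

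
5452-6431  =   -979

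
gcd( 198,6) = 6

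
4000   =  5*800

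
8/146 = 4/73 = 0.05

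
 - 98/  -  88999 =98/88999 = 0.00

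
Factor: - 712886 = -2^1*356443^1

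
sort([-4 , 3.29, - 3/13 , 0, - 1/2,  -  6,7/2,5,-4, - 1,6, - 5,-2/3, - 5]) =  [ - 6,-5,-5, - 4, - 4,  -  1, - 2/3 ,-1/2,-3/13,0,3.29 , 7/2,5,  6 ] 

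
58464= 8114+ 50350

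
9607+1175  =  10782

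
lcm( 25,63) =1575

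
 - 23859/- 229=23859/229   =  104.19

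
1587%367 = 119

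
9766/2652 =4883/1326 = 3.68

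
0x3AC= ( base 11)785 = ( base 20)270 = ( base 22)1KG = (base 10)940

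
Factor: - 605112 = -2^3 * 3^1*19^1 * 1327^1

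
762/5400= 127/900 = 0.14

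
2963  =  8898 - 5935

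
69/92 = 3/4 = 0.75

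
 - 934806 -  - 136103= - 798703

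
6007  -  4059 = 1948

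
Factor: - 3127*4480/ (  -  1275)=2^7*3^(- 1)*5^( - 1)*7^1*17^ ( - 1 )  *53^1*59^1 = 2801792/255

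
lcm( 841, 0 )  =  0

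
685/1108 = 685/1108 = 0.62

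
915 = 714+201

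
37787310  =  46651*810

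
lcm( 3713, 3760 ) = 297040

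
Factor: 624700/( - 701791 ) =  - 2^2 * 5^2*6247^1*701791^( - 1 ) 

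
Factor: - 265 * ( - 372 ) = 98580  =  2^2*3^1*  5^1* 31^1*53^1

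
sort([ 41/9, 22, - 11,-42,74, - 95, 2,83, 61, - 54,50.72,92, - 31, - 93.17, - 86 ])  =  [-95,  -  93.17, - 86, - 54 , - 42, - 31, - 11,2, 41/9,22,50.72,61,74,83, 92 ] 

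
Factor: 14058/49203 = 2^1*7^(-1 )=2/7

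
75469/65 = 75469/65 = 1161.06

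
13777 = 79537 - 65760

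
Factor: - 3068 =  - 2^2  *  13^1 * 59^1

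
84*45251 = 3801084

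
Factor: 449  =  449^1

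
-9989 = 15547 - 25536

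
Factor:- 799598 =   -  2^1*541^1*739^1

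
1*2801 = 2801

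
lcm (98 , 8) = 392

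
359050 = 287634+71416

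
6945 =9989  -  3044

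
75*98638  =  7397850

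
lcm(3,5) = 15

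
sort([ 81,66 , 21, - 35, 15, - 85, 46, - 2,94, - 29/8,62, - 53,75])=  [ - 85,-53, - 35, - 29/8, - 2,15,21,46, 62,66,75,81,94]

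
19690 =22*895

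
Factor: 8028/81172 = 9/91  =  3^2*7^ ( - 1 ) * 13^( - 1)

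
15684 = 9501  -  -6183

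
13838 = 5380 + 8458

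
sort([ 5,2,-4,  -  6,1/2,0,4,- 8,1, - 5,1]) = [  -  8,- 6,  -  5, -4,0,1/2,1,1,2,  4,5]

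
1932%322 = 0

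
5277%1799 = 1679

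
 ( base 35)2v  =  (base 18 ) 5B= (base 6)245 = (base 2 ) 1100101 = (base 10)101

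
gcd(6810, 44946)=1362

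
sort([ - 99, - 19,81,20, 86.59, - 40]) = [-99,  -  40, - 19 , 20,81, 86.59]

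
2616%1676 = 940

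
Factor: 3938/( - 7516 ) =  - 1969/3758 = -2^( - 1 )*11^1*179^1*  1879^( -1)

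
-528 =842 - 1370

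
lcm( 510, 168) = 14280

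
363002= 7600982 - 7237980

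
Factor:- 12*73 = -2^2 * 3^1 * 73^1 = - 876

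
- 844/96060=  - 1 + 23804/24015 = - 0.01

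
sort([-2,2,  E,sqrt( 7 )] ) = [ - 2,2, sqrt( 7), E]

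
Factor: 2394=2^1* 3^2*7^1  *19^1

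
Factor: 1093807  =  11^1 *13^1*7649^1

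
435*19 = 8265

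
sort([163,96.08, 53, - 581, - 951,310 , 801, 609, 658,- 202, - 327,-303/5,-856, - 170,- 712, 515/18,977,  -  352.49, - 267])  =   [ - 951,-856,-712, - 581,- 352.49, - 327, - 267, - 202, - 170,-303/5 , 515/18 , 53, 96.08,163, 310, 609, 658,801, 977]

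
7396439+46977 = 7443416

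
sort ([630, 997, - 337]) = [ -337,630,997]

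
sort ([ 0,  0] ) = [0, 0] 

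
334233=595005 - 260772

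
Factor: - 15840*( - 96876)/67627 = 1534515840/67627 = 2^7*3^6 * 5^1*7^(-1) *11^1*13^1* 23^1*9661^( - 1 ) 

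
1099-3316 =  - 2217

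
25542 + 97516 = 123058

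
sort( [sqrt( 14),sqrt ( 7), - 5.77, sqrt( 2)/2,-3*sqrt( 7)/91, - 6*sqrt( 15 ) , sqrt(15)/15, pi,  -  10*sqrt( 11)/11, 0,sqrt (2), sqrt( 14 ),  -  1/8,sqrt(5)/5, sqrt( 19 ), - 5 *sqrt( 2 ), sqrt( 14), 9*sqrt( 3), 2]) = [ - 6 *sqrt( 15 ), - 5 * sqrt( 2 ), - 5.77, - 10*sqrt( 11)/11, - 1/8,  -  3*sqrt( 7) /91,  0,  sqrt( 15) /15, sqrt( 5 ) /5,sqrt(2) /2, sqrt( 2), 2,sqrt( 7 ), pi, sqrt( 14),sqrt(14),sqrt( 14 ),sqrt( 19) , 9*sqrt (3)] 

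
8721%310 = 41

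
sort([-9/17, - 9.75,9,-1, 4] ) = [-9.75, - 1, - 9/17, 4, 9]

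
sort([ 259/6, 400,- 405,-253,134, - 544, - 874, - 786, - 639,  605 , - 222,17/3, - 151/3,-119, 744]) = [ - 874 , - 786, - 639, - 544 , - 405, - 253,  -  222, - 119,-151/3,17/3,259/6,134, 400, 605, 744]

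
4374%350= 174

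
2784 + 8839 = 11623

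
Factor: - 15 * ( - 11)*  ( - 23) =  - 3^1*5^1*11^1* 23^1 = -3795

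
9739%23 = 10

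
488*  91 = 44408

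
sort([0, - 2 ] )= [ - 2, 0 ] 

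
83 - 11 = 72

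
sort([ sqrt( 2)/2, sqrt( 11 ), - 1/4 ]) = [ - 1/4, sqrt( 2)/2,sqrt( 11 ) ] 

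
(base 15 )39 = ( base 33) 1L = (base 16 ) 36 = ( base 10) 54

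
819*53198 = 43569162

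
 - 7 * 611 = -4277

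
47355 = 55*861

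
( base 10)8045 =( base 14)2d09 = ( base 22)GDF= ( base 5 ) 224140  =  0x1f6d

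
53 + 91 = 144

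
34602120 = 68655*504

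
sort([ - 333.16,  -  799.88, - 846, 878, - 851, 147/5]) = [ - 851, - 846, - 799.88,  -  333.16,147/5 , 878]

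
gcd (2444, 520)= 52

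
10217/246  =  10217/246 = 41.53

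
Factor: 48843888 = 2^4*3^1 * 29^1*35089^1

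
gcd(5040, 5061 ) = 21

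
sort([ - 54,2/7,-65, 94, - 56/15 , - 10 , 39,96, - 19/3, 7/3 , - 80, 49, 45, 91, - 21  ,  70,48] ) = [ - 80, - 65, - 54,- 21,-10, - 19/3,  -  56/15, 2/7, 7/3, 39 , 45,48,  49, 70, 91, 94 , 96]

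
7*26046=182322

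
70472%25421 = 19630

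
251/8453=251/8453= 0.03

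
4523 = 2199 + 2324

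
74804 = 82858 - 8054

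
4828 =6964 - 2136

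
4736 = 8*592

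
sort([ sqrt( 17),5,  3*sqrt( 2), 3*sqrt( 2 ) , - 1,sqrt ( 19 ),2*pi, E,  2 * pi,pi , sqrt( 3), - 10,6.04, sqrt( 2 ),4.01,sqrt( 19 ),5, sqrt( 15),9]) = [ - 10,-1,sqrt( 2 ) , sqrt( 3),E,pi, sqrt(15),4.01,  sqrt(17), 3 * sqrt (2 ),3*sqrt(2 ),sqrt( 19 ),  sqrt( 19),5,5,6.04,2 *pi,2*pi,9 ] 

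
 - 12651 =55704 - 68355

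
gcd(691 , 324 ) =1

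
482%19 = 7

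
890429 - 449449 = 440980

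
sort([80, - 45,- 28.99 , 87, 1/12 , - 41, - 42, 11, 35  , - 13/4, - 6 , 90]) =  [ - 45 , - 42, - 41, - 28.99,-6, - 13/4, 1/12, 11,35, 80 , 87,  90]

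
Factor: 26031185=5^1 * 47^1 * 110771^1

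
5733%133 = 14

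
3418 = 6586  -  3168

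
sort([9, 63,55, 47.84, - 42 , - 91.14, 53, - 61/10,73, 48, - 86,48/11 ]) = [ - 91.14, - 86, - 42,- 61/10,48/11,9, 47.84, 48, 53,55, 63, 73 ] 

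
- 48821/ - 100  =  488 +21/100 = 488.21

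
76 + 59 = 135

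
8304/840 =346/35= 9.89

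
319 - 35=284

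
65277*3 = 195831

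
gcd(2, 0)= 2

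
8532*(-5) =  - 42660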